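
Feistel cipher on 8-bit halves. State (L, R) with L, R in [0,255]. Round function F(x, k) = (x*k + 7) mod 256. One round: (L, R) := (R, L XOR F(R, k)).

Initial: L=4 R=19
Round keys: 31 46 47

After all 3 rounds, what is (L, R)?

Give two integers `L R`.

Answer: 116 3

Derivation:
Round 1 (k=31): L=19 R=80
Round 2 (k=46): L=80 R=116
Round 3 (k=47): L=116 R=3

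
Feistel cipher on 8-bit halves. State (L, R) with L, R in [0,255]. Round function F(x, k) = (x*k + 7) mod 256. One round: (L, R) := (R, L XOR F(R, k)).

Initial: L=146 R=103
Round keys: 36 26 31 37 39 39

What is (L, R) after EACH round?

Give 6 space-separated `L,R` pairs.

Answer: 103,17 17,166 166,48 48,81 81,110 110,152

Derivation:
Round 1 (k=36): L=103 R=17
Round 2 (k=26): L=17 R=166
Round 3 (k=31): L=166 R=48
Round 4 (k=37): L=48 R=81
Round 5 (k=39): L=81 R=110
Round 6 (k=39): L=110 R=152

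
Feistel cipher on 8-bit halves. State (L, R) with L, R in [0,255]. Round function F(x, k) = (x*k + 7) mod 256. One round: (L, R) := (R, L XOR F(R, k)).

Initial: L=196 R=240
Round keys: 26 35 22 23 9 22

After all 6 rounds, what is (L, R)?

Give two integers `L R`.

Answer: 166 232

Derivation:
Round 1 (k=26): L=240 R=163
Round 2 (k=35): L=163 R=160
Round 3 (k=22): L=160 R=100
Round 4 (k=23): L=100 R=163
Round 5 (k=9): L=163 R=166
Round 6 (k=22): L=166 R=232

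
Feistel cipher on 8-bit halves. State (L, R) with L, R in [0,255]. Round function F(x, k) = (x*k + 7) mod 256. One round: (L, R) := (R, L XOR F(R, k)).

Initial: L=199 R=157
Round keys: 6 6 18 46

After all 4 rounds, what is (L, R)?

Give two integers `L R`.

Round 1 (k=6): L=157 R=114
Round 2 (k=6): L=114 R=46
Round 3 (k=18): L=46 R=49
Round 4 (k=46): L=49 R=251

Answer: 49 251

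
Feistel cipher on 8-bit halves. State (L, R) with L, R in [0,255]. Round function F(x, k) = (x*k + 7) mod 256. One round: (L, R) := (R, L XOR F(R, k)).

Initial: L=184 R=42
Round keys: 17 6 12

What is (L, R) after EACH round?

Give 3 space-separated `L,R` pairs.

Round 1 (k=17): L=42 R=105
Round 2 (k=6): L=105 R=87
Round 3 (k=12): L=87 R=114

Answer: 42,105 105,87 87,114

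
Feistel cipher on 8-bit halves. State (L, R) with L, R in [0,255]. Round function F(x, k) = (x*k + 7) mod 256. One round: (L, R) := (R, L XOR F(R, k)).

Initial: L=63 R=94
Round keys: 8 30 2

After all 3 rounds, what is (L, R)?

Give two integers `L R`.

Answer: 41 145

Derivation:
Round 1 (k=8): L=94 R=200
Round 2 (k=30): L=200 R=41
Round 3 (k=2): L=41 R=145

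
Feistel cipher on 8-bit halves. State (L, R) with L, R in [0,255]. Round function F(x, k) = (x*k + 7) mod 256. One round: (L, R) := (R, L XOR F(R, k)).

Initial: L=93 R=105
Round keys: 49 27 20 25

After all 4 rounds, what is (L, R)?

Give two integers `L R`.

Answer: 14 58

Derivation:
Round 1 (k=49): L=105 R=125
Round 2 (k=27): L=125 R=95
Round 3 (k=20): L=95 R=14
Round 4 (k=25): L=14 R=58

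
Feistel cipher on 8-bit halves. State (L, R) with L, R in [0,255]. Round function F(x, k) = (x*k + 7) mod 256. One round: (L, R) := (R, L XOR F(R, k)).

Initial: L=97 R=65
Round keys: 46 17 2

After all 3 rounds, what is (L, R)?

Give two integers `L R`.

Round 1 (k=46): L=65 R=212
Round 2 (k=17): L=212 R=90
Round 3 (k=2): L=90 R=111

Answer: 90 111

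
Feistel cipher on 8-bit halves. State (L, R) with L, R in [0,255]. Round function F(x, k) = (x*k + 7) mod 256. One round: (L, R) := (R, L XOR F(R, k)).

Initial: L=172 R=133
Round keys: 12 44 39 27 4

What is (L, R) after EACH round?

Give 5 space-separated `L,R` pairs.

Round 1 (k=12): L=133 R=239
Round 2 (k=44): L=239 R=158
Round 3 (k=39): L=158 R=246
Round 4 (k=27): L=246 R=103
Round 5 (k=4): L=103 R=85

Answer: 133,239 239,158 158,246 246,103 103,85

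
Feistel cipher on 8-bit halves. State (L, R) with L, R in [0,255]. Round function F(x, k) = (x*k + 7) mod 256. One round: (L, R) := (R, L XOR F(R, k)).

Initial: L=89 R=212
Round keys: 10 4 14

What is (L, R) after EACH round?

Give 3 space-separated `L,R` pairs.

Round 1 (k=10): L=212 R=22
Round 2 (k=4): L=22 R=139
Round 3 (k=14): L=139 R=183

Answer: 212,22 22,139 139,183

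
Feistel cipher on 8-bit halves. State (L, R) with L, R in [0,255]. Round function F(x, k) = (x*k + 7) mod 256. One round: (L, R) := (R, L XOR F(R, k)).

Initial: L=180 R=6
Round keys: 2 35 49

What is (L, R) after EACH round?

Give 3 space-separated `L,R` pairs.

Round 1 (k=2): L=6 R=167
Round 2 (k=35): L=167 R=218
Round 3 (k=49): L=218 R=102

Answer: 6,167 167,218 218,102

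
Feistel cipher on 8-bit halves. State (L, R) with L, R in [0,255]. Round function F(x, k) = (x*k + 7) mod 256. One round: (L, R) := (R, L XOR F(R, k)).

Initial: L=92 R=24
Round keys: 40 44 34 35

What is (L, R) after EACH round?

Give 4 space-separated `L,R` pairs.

Round 1 (k=40): L=24 R=155
Round 2 (k=44): L=155 R=179
Round 3 (k=34): L=179 R=86
Round 4 (k=35): L=86 R=122

Answer: 24,155 155,179 179,86 86,122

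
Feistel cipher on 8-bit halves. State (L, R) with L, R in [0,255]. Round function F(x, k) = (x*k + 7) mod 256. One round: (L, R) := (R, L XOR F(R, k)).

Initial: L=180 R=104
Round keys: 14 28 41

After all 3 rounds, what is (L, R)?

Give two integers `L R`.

Answer: 51 49

Derivation:
Round 1 (k=14): L=104 R=3
Round 2 (k=28): L=3 R=51
Round 3 (k=41): L=51 R=49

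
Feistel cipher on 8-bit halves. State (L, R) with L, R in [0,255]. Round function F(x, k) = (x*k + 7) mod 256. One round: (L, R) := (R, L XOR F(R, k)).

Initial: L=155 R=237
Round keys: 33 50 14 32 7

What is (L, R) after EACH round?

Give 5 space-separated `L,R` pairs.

Round 1 (k=33): L=237 R=15
Round 2 (k=50): L=15 R=24
Round 3 (k=14): L=24 R=88
Round 4 (k=32): L=88 R=31
Round 5 (k=7): L=31 R=184

Answer: 237,15 15,24 24,88 88,31 31,184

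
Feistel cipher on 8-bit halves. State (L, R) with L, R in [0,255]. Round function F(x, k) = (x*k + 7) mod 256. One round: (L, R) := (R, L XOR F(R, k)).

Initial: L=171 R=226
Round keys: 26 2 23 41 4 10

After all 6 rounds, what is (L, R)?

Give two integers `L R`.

Round 1 (k=26): L=226 R=80
Round 2 (k=2): L=80 R=69
Round 3 (k=23): L=69 R=106
Round 4 (k=41): L=106 R=68
Round 5 (k=4): L=68 R=125
Round 6 (k=10): L=125 R=173

Answer: 125 173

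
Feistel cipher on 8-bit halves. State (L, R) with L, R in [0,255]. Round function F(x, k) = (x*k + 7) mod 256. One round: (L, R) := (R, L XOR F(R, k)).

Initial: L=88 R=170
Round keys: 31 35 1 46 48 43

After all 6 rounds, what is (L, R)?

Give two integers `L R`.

Round 1 (k=31): L=170 R=197
Round 2 (k=35): L=197 R=92
Round 3 (k=1): L=92 R=166
Round 4 (k=46): L=166 R=135
Round 5 (k=48): L=135 R=241
Round 6 (k=43): L=241 R=5

Answer: 241 5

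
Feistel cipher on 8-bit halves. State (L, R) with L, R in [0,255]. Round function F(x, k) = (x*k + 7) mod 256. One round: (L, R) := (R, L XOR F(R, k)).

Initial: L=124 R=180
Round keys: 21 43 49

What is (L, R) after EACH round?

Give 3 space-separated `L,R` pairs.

Answer: 180,183 183,112 112,192

Derivation:
Round 1 (k=21): L=180 R=183
Round 2 (k=43): L=183 R=112
Round 3 (k=49): L=112 R=192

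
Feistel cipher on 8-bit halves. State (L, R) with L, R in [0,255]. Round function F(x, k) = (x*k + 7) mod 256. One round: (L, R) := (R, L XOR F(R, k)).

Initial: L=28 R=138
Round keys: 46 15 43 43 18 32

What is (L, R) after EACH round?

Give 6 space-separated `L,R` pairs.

Answer: 138,207 207,162 162,242 242,15 15,231 231,232

Derivation:
Round 1 (k=46): L=138 R=207
Round 2 (k=15): L=207 R=162
Round 3 (k=43): L=162 R=242
Round 4 (k=43): L=242 R=15
Round 5 (k=18): L=15 R=231
Round 6 (k=32): L=231 R=232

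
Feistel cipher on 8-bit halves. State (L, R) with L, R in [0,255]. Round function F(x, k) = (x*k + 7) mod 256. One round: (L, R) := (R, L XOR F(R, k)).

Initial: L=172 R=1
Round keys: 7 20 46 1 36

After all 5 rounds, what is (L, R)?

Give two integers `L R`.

Answer: 94 214

Derivation:
Round 1 (k=7): L=1 R=162
Round 2 (k=20): L=162 R=174
Round 3 (k=46): L=174 R=233
Round 4 (k=1): L=233 R=94
Round 5 (k=36): L=94 R=214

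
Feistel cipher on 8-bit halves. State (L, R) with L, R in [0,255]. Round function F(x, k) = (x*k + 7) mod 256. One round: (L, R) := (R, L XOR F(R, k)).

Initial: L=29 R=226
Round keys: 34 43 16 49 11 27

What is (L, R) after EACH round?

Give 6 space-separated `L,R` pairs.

Round 1 (k=34): L=226 R=22
Round 2 (k=43): L=22 R=91
Round 3 (k=16): L=91 R=161
Round 4 (k=49): L=161 R=131
Round 5 (k=11): L=131 R=9
Round 6 (k=27): L=9 R=121

Answer: 226,22 22,91 91,161 161,131 131,9 9,121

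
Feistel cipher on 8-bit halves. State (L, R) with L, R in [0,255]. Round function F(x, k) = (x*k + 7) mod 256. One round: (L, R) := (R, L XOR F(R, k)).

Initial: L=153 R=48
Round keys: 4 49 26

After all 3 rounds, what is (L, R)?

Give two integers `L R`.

Round 1 (k=4): L=48 R=94
Round 2 (k=49): L=94 R=53
Round 3 (k=26): L=53 R=55

Answer: 53 55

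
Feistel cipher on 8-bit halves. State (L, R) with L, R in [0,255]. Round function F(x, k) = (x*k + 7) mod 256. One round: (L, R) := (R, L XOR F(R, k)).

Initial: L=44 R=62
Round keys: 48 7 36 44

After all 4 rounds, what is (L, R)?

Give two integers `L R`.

Answer: 100 221

Derivation:
Round 1 (k=48): L=62 R=139
Round 2 (k=7): L=139 R=234
Round 3 (k=36): L=234 R=100
Round 4 (k=44): L=100 R=221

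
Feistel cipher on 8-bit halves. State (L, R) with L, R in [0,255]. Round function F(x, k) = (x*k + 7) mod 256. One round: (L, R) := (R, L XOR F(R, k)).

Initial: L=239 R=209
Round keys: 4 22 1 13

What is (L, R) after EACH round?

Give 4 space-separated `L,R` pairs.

Answer: 209,164 164,206 206,113 113,10

Derivation:
Round 1 (k=4): L=209 R=164
Round 2 (k=22): L=164 R=206
Round 3 (k=1): L=206 R=113
Round 4 (k=13): L=113 R=10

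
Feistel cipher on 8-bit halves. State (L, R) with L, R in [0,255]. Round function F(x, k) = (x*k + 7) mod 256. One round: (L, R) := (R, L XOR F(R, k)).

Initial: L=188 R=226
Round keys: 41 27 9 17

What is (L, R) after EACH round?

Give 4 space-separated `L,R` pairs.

Answer: 226,133 133,236 236,214 214,209

Derivation:
Round 1 (k=41): L=226 R=133
Round 2 (k=27): L=133 R=236
Round 3 (k=9): L=236 R=214
Round 4 (k=17): L=214 R=209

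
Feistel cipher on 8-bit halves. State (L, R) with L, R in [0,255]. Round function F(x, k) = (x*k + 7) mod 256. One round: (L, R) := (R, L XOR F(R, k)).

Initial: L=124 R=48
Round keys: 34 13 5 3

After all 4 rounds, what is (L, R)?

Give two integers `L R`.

Answer: 174 71

Derivation:
Round 1 (k=34): L=48 R=27
Round 2 (k=13): L=27 R=86
Round 3 (k=5): L=86 R=174
Round 4 (k=3): L=174 R=71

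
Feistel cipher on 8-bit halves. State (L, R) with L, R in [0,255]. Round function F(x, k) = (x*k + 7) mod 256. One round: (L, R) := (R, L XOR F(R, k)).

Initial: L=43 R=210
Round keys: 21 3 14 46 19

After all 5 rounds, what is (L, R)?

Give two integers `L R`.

Round 1 (k=21): L=210 R=106
Round 2 (k=3): L=106 R=151
Round 3 (k=14): L=151 R=35
Round 4 (k=46): L=35 R=198
Round 5 (k=19): L=198 R=154

Answer: 198 154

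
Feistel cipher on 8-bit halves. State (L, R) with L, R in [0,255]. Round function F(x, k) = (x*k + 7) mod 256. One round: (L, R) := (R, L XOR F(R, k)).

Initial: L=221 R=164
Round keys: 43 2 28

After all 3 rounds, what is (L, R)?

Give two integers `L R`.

Round 1 (k=43): L=164 R=78
Round 2 (k=2): L=78 R=7
Round 3 (k=28): L=7 R=133

Answer: 7 133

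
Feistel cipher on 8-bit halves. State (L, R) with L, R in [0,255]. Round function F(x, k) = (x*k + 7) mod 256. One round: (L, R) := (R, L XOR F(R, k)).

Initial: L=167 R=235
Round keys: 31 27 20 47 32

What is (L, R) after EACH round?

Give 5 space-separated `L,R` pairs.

Round 1 (k=31): L=235 R=219
Round 2 (k=27): L=219 R=203
Round 3 (k=20): L=203 R=56
Round 4 (k=47): L=56 R=132
Round 5 (k=32): L=132 R=191

Answer: 235,219 219,203 203,56 56,132 132,191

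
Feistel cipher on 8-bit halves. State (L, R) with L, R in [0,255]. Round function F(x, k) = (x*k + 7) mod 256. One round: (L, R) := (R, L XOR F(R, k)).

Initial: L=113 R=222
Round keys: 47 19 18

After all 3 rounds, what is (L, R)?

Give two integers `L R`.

Answer: 113 65

Derivation:
Round 1 (k=47): L=222 R=184
Round 2 (k=19): L=184 R=113
Round 3 (k=18): L=113 R=65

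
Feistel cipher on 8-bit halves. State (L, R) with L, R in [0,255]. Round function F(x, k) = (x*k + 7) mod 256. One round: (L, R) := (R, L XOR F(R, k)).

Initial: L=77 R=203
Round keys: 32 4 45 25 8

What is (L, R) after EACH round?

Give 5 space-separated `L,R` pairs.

Round 1 (k=32): L=203 R=42
Round 2 (k=4): L=42 R=100
Round 3 (k=45): L=100 R=177
Round 4 (k=25): L=177 R=52
Round 5 (k=8): L=52 R=22

Answer: 203,42 42,100 100,177 177,52 52,22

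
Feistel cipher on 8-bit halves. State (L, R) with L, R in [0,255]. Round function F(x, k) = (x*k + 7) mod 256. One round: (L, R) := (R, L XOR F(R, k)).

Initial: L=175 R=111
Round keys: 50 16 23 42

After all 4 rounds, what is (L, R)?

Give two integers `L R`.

Answer: 229 81

Derivation:
Round 1 (k=50): L=111 R=26
Round 2 (k=16): L=26 R=200
Round 3 (k=23): L=200 R=229
Round 4 (k=42): L=229 R=81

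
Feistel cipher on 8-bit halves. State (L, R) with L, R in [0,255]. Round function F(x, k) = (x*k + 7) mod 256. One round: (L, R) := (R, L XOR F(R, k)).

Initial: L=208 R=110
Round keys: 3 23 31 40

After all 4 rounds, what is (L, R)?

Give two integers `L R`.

Answer: 150 135

Derivation:
Round 1 (k=3): L=110 R=129
Round 2 (k=23): L=129 R=240
Round 3 (k=31): L=240 R=150
Round 4 (k=40): L=150 R=135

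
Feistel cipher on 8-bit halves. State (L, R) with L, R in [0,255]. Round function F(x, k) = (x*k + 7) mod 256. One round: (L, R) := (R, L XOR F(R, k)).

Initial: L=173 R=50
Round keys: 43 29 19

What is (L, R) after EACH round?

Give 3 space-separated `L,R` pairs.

Round 1 (k=43): L=50 R=192
Round 2 (k=29): L=192 R=245
Round 3 (k=19): L=245 R=246

Answer: 50,192 192,245 245,246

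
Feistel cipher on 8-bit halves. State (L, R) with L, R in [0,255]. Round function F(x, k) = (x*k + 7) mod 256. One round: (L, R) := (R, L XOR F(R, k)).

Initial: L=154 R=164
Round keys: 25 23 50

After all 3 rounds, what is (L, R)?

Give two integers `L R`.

Answer: 170 170

Derivation:
Round 1 (k=25): L=164 R=145
Round 2 (k=23): L=145 R=170
Round 3 (k=50): L=170 R=170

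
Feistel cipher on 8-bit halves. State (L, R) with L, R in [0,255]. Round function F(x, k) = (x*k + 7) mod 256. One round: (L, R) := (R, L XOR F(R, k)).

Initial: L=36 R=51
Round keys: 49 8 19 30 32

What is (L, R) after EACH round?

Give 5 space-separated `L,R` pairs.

Answer: 51,238 238,68 68,253 253,233 233,218

Derivation:
Round 1 (k=49): L=51 R=238
Round 2 (k=8): L=238 R=68
Round 3 (k=19): L=68 R=253
Round 4 (k=30): L=253 R=233
Round 5 (k=32): L=233 R=218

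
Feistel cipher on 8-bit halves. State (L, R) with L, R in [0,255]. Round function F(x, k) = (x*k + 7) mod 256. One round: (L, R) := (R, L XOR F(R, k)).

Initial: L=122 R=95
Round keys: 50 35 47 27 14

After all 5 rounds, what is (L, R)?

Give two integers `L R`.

Round 1 (k=50): L=95 R=239
Round 2 (k=35): L=239 R=235
Round 3 (k=47): L=235 R=195
Round 4 (k=27): L=195 R=115
Round 5 (k=14): L=115 R=146

Answer: 115 146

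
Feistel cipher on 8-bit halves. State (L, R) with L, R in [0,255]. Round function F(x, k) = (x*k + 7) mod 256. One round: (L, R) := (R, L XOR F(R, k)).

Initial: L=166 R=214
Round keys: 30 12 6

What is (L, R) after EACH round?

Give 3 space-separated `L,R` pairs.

Round 1 (k=30): L=214 R=189
Round 2 (k=12): L=189 R=53
Round 3 (k=6): L=53 R=248

Answer: 214,189 189,53 53,248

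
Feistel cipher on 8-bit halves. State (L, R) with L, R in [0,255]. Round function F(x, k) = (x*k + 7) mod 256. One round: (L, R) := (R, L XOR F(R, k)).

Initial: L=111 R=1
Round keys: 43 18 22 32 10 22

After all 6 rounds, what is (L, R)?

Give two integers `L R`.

Answer: 87 86

Derivation:
Round 1 (k=43): L=1 R=93
Round 2 (k=18): L=93 R=144
Round 3 (k=22): L=144 R=58
Round 4 (k=32): L=58 R=215
Round 5 (k=10): L=215 R=87
Round 6 (k=22): L=87 R=86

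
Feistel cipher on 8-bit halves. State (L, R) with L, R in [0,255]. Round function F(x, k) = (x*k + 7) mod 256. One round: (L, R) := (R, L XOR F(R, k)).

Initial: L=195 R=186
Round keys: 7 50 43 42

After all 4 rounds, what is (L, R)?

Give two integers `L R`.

Answer: 164 54

Derivation:
Round 1 (k=7): L=186 R=222
Round 2 (k=50): L=222 R=217
Round 3 (k=43): L=217 R=164
Round 4 (k=42): L=164 R=54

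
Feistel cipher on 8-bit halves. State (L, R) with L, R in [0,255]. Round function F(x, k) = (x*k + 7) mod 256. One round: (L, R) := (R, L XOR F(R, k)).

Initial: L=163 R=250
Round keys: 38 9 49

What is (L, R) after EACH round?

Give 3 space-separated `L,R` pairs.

Answer: 250,128 128,125 125,116

Derivation:
Round 1 (k=38): L=250 R=128
Round 2 (k=9): L=128 R=125
Round 3 (k=49): L=125 R=116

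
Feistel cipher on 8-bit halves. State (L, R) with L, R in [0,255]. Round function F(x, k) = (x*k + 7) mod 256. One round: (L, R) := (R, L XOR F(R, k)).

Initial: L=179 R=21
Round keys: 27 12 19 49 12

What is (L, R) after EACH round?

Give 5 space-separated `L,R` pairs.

Round 1 (k=27): L=21 R=141
Round 2 (k=12): L=141 R=182
Round 3 (k=19): L=182 R=4
Round 4 (k=49): L=4 R=125
Round 5 (k=12): L=125 R=231

Answer: 21,141 141,182 182,4 4,125 125,231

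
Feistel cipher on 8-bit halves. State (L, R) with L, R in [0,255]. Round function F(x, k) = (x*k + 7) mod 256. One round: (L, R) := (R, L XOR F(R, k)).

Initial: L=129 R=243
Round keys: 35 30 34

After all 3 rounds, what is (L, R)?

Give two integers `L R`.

Round 1 (k=35): L=243 R=193
Round 2 (k=30): L=193 R=86
Round 3 (k=34): L=86 R=178

Answer: 86 178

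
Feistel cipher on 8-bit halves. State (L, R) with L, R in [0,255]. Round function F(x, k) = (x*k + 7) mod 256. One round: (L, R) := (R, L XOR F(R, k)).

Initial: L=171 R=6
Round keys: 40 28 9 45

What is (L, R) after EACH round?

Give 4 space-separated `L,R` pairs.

Answer: 6,92 92,17 17,252 252,66

Derivation:
Round 1 (k=40): L=6 R=92
Round 2 (k=28): L=92 R=17
Round 3 (k=9): L=17 R=252
Round 4 (k=45): L=252 R=66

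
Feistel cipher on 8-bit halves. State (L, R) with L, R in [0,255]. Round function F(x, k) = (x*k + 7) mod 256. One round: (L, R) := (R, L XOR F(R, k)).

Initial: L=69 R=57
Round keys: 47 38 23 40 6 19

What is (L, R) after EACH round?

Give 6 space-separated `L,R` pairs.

Answer: 57,59 59,240 240,172 172,23 23,61 61,153

Derivation:
Round 1 (k=47): L=57 R=59
Round 2 (k=38): L=59 R=240
Round 3 (k=23): L=240 R=172
Round 4 (k=40): L=172 R=23
Round 5 (k=6): L=23 R=61
Round 6 (k=19): L=61 R=153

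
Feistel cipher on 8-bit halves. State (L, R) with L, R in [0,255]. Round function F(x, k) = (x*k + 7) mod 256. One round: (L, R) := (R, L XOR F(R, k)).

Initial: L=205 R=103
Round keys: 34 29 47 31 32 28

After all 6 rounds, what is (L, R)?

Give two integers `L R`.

Answer: 240 79

Derivation:
Round 1 (k=34): L=103 R=120
Round 2 (k=29): L=120 R=248
Round 3 (k=47): L=248 R=247
Round 4 (k=31): L=247 R=8
Round 5 (k=32): L=8 R=240
Round 6 (k=28): L=240 R=79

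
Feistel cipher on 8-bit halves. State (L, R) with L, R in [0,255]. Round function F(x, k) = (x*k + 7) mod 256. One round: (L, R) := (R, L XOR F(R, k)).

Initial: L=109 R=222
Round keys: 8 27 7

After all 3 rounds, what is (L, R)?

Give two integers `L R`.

Round 1 (k=8): L=222 R=154
Round 2 (k=27): L=154 R=155
Round 3 (k=7): L=155 R=222

Answer: 155 222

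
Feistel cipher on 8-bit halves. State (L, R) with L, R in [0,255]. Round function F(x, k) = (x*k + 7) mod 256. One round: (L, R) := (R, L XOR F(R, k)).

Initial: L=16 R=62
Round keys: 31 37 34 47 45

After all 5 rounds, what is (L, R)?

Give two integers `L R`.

Round 1 (k=31): L=62 R=153
Round 2 (k=37): L=153 R=26
Round 3 (k=34): L=26 R=226
Round 4 (k=47): L=226 R=159
Round 5 (k=45): L=159 R=24

Answer: 159 24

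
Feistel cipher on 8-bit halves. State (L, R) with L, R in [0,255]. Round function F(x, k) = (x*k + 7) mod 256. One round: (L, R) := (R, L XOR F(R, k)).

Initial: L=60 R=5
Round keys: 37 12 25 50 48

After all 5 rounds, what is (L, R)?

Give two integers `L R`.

Answer: 51 226

Derivation:
Round 1 (k=37): L=5 R=252
Round 2 (k=12): L=252 R=210
Round 3 (k=25): L=210 R=117
Round 4 (k=50): L=117 R=51
Round 5 (k=48): L=51 R=226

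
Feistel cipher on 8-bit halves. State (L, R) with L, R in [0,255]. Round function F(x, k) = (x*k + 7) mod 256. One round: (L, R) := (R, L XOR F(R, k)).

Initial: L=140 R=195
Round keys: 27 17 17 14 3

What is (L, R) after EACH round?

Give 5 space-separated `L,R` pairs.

Round 1 (k=27): L=195 R=20
Round 2 (k=17): L=20 R=152
Round 3 (k=17): L=152 R=11
Round 4 (k=14): L=11 R=57
Round 5 (k=3): L=57 R=185

Answer: 195,20 20,152 152,11 11,57 57,185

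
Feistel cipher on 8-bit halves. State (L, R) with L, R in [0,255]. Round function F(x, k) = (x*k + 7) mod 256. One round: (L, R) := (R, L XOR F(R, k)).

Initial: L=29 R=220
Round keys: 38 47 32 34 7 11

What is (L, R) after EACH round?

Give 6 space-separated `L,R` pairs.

Answer: 220,178 178,105 105,149 149,184 184,154 154,29

Derivation:
Round 1 (k=38): L=220 R=178
Round 2 (k=47): L=178 R=105
Round 3 (k=32): L=105 R=149
Round 4 (k=34): L=149 R=184
Round 5 (k=7): L=184 R=154
Round 6 (k=11): L=154 R=29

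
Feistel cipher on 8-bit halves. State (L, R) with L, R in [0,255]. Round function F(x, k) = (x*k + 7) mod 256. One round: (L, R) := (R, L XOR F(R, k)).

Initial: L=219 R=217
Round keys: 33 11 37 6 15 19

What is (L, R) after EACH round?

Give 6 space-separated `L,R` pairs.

Answer: 217,219 219,169 169,175 175,136 136,80 80,127

Derivation:
Round 1 (k=33): L=217 R=219
Round 2 (k=11): L=219 R=169
Round 3 (k=37): L=169 R=175
Round 4 (k=6): L=175 R=136
Round 5 (k=15): L=136 R=80
Round 6 (k=19): L=80 R=127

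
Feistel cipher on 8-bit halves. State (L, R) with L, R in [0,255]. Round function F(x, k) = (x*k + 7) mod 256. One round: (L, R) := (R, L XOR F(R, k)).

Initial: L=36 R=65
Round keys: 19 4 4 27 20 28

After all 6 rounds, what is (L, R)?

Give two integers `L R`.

Round 1 (k=19): L=65 R=254
Round 2 (k=4): L=254 R=190
Round 3 (k=4): L=190 R=1
Round 4 (k=27): L=1 R=156
Round 5 (k=20): L=156 R=54
Round 6 (k=28): L=54 R=115

Answer: 54 115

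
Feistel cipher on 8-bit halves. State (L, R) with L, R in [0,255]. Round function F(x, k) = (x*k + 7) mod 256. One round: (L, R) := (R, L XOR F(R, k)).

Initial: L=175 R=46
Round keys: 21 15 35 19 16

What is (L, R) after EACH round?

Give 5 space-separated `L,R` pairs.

Answer: 46,98 98,235 235,74 74,110 110,173

Derivation:
Round 1 (k=21): L=46 R=98
Round 2 (k=15): L=98 R=235
Round 3 (k=35): L=235 R=74
Round 4 (k=19): L=74 R=110
Round 5 (k=16): L=110 R=173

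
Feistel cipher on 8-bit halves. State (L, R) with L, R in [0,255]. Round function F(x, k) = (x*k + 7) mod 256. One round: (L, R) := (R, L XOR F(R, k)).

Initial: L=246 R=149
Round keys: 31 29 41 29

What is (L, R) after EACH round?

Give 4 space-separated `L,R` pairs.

Answer: 149,228 228,78 78,97 97,74

Derivation:
Round 1 (k=31): L=149 R=228
Round 2 (k=29): L=228 R=78
Round 3 (k=41): L=78 R=97
Round 4 (k=29): L=97 R=74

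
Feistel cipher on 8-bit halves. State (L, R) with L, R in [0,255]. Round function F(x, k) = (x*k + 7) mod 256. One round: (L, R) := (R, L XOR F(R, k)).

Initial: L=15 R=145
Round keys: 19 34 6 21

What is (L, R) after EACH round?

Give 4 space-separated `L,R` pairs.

Round 1 (k=19): L=145 R=197
Round 2 (k=34): L=197 R=160
Round 3 (k=6): L=160 R=2
Round 4 (k=21): L=2 R=145

Answer: 145,197 197,160 160,2 2,145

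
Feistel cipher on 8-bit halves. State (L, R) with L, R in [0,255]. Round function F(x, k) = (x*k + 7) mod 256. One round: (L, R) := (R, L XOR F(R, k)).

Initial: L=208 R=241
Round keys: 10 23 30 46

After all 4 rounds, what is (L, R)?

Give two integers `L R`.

Answer: 104 56

Derivation:
Round 1 (k=10): L=241 R=161
Round 2 (k=23): L=161 R=143
Round 3 (k=30): L=143 R=104
Round 4 (k=46): L=104 R=56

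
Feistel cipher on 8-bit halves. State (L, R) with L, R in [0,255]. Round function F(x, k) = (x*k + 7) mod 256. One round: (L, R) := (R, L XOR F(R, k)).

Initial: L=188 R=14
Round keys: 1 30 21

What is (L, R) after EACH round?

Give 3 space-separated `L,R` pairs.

Round 1 (k=1): L=14 R=169
Round 2 (k=30): L=169 R=219
Round 3 (k=21): L=219 R=87

Answer: 14,169 169,219 219,87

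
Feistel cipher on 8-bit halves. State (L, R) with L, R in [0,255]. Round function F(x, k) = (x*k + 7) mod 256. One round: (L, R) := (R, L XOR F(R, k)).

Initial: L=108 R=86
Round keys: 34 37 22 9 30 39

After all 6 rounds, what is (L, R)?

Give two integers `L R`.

Round 1 (k=34): L=86 R=31
Round 2 (k=37): L=31 R=212
Round 3 (k=22): L=212 R=32
Round 4 (k=9): L=32 R=243
Round 5 (k=30): L=243 R=161
Round 6 (k=39): L=161 R=125

Answer: 161 125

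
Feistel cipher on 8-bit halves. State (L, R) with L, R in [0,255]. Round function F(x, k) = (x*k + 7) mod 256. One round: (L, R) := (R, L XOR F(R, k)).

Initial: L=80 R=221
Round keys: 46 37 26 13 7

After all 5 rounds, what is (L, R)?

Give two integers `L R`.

Round 1 (k=46): L=221 R=237
Round 2 (k=37): L=237 R=149
Round 3 (k=26): L=149 R=196
Round 4 (k=13): L=196 R=110
Round 5 (k=7): L=110 R=205

Answer: 110 205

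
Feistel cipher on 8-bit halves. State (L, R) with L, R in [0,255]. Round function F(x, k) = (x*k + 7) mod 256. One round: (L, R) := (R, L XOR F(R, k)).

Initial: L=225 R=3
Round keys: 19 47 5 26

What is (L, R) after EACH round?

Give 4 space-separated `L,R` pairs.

Answer: 3,161 161,149 149,81 81,212

Derivation:
Round 1 (k=19): L=3 R=161
Round 2 (k=47): L=161 R=149
Round 3 (k=5): L=149 R=81
Round 4 (k=26): L=81 R=212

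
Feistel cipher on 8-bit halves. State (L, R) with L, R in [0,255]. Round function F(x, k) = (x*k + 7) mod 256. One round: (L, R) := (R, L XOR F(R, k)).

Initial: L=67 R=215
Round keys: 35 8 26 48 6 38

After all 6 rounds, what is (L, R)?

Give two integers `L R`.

Round 1 (k=35): L=215 R=47
Round 2 (k=8): L=47 R=168
Round 3 (k=26): L=168 R=56
Round 4 (k=48): L=56 R=47
Round 5 (k=6): L=47 R=25
Round 6 (k=38): L=25 R=146

Answer: 25 146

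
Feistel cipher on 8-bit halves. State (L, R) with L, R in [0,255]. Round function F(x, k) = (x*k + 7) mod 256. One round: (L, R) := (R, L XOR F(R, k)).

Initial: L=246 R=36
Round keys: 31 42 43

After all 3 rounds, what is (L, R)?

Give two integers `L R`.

Round 1 (k=31): L=36 R=149
Round 2 (k=42): L=149 R=93
Round 3 (k=43): L=93 R=51

Answer: 93 51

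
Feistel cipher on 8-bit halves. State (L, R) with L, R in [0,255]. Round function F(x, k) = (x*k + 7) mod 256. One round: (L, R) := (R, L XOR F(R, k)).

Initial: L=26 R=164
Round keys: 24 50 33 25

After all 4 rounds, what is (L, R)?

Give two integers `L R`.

Answer: 1 245

Derivation:
Round 1 (k=24): L=164 R=125
Round 2 (k=50): L=125 R=213
Round 3 (k=33): L=213 R=1
Round 4 (k=25): L=1 R=245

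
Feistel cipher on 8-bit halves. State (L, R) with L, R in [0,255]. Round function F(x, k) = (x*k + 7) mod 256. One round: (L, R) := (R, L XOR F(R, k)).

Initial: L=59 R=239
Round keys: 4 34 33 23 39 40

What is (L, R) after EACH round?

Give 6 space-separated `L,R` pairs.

Round 1 (k=4): L=239 R=248
Round 2 (k=34): L=248 R=24
Round 3 (k=33): L=24 R=231
Round 4 (k=23): L=231 R=208
Round 5 (k=39): L=208 R=80
Round 6 (k=40): L=80 R=87

Answer: 239,248 248,24 24,231 231,208 208,80 80,87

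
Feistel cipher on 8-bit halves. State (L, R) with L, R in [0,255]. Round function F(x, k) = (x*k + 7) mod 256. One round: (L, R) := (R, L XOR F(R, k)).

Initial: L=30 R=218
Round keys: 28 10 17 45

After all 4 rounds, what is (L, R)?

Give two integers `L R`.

Round 1 (k=28): L=218 R=193
Round 2 (k=10): L=193 R=75
Round 3 (k=17): L=75 R=195
Round 4 (k=45): L=195 R=5

Answer: 195 5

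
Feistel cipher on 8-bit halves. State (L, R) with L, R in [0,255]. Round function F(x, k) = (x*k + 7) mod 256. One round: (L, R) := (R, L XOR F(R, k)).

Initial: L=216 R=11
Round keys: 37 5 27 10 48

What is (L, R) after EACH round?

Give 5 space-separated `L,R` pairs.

Answer: 11,70 70,110 110,231 231,99 99,112

Derivation:
Round 1 (k=37): L=11 R=70
Round 2 (k=5): L=70 R=110
Round 3 (k=27): L=110 R=231
Round 4 (k=10): L=231 R=99
Round 5 (k=48): L=99 R=112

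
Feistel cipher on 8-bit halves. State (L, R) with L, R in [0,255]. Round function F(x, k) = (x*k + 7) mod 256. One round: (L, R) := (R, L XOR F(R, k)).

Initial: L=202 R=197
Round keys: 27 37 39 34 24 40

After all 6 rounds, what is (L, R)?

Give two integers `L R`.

Round 1 (k=27): L=197 R=4
Round 2 (k=37): L=4 R=94
Round 3 (k=39): L=94 R=93
Round 4 (k=34): L=93 R=63
Round 5 (k=24): L=63 R=178
Round 6 (k=40): L=178 R=232

Answer: 178 232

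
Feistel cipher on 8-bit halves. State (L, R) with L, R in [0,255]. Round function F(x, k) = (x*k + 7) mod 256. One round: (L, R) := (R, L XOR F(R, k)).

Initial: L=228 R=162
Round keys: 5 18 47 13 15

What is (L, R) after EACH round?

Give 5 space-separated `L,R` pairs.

Round 1 (k=5): L=162 R=213
Round 2 (k=18): L=213 R=163
Round 3 (k=47): L=163 R=33
Round 4 (k=13): L=33 R=23
Round 5 (k=15): L=23 R=65

Answer: 162,213 213,163 163,33 33,23 23,65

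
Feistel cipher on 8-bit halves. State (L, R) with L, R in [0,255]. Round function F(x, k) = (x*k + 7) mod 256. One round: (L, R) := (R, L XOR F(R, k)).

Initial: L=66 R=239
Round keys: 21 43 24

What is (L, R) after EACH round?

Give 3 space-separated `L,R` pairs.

Answer: 239,224 224,72 72,39

Derivation:
Round 1 (k=21): L=239 R=224
Round 2 (k=43): L=224 R=72
Round 3 (k=24): L=72 R=39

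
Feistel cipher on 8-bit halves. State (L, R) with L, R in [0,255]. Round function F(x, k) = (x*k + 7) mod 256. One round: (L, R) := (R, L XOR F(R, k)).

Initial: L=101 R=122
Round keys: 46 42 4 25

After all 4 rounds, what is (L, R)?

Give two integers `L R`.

Round 1 (k=46): L=122 R=150
Round 2 (k=42): L=150 R=217
Round 3 (k=4): L=217 R=253
Round 4 (k=25): L=253 R=101

Answer: 253 101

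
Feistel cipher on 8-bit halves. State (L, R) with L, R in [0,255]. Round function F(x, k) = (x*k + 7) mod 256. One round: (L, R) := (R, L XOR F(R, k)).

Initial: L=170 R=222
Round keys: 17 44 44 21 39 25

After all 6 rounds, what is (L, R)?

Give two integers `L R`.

Answer: 61 186

Derivation:
Round 1 (k=17): L=222 R=111
Round 2 (k=44): L=111 R=197
Round 3 (k=44): L=197 R=140
Round 4 (k=21): L=140 R=70
Round 5 (k=39): L=70 R=61
Round 6 (k=25): L=61 R=186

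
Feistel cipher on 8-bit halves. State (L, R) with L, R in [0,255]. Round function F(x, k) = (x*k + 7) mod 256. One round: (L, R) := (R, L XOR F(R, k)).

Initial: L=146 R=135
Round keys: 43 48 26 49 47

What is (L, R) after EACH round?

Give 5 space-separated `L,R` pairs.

Answer: 135,38 38,160 160,97 97,56 56,46

Derivation:
Round 1 (k=43): L=135 R=38
Round 2 (k=48): L=38 R=160
Round 3 (k=26): L=160 R=97
Round 4 (k=49): L=97 R=56
Round 5 (k=47): L=56 R=46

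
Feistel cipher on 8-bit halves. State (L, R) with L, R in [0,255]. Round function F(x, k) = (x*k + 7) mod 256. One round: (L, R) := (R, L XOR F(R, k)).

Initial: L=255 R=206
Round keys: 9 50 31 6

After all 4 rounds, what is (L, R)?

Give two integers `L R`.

Round 1 (k=9): L=206 R=186
Round 2 (k=50): L=186 R=149
Round 3 (k=31): L=149 R=168
Round 4 (k=6): L=168 R=98

Answer: 168 98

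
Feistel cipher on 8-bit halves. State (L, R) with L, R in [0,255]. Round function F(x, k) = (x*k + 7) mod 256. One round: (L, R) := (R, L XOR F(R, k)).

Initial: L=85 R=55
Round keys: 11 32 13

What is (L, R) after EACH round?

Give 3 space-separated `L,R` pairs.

Round 1 (k=11): L=55 R=49
Round 2 (k=32): L=49 R=16
Round 3 (k=13): L=16 R=230

Answer: 55,49 49,16 16,230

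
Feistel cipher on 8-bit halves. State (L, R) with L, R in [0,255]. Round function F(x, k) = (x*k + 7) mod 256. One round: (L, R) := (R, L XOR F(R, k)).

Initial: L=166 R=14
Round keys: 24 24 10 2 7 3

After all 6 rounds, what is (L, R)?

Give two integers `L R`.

Answer: 225 188

Derivation:
Round 1 (k=24): L=14 R=241
Round 2 (k=24): L=241 R=145
Round 3 (k=10): L=145 R=64
Round 4 (k=2): L=64 R=22
Round 5 (k=7): L=22 R=225
Round 6 (k=3): L=225 R=188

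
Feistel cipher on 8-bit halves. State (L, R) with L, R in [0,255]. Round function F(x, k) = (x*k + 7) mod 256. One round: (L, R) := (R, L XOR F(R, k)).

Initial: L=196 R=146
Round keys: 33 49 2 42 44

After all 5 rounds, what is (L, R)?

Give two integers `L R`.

Round 1 (k=33): L=146 R=29
Round 2 (k=49): L=29 R=6
Round 3 (k=2): L=6 R=14
Round 4 (k=42): L=14 R=85
Round 5 (k=44): L=85 R=173

Answer: 85 173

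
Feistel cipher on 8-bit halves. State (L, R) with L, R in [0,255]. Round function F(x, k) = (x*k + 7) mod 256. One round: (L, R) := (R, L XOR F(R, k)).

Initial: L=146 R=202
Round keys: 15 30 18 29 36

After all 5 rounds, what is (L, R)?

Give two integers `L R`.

Answer: 114 125

Derivation:
Round 1 (k=15): L=202 R=79
Round 2 (k=30): L=79 R=131
Round 3 (k=18): L=131 R=114
Round 4 (k=29): L=114 R=114
Round 5 (k=36): L=114 R=125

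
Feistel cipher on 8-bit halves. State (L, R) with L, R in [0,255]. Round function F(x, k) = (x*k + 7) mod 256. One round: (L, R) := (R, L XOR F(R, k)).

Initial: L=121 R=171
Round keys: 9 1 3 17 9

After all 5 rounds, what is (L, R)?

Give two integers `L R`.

Round 1 (k=9): L=171 R=115
Round 2 (k=1): L=115 R=209
Round 3 (k=3): L=209 R=9
Round 4 (k=17): L=9 R=113
Round 5 (k=9): L=113 R=9

Answer: 113 9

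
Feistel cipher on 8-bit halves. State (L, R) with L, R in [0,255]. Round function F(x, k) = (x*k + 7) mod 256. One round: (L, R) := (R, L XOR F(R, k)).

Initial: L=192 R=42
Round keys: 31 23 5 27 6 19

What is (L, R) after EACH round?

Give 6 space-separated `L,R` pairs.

Round 1 (k=31): L=42 R=221
Round 2 (k=23): L=221 R=200
Round 3 (k=5): L=200 R=50
Round 4 (k=27): L=50 R=133
Round 5 (k=6): L=133 R=23
Round 6 (k=19): L=23 R=57

Answer: 42,221 221,200 200,50 50,133 133,23 23,57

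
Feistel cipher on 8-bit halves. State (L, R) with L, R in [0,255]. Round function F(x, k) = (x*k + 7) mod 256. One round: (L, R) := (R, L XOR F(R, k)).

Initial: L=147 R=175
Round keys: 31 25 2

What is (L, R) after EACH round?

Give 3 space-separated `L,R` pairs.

Answer: 175,171 171,21 21,154

Derivation:
Round 1 (k=31): L=175 R=171
Round 2 (k=25): L=171 R=21
Round 3 (k=2): L=21 R=154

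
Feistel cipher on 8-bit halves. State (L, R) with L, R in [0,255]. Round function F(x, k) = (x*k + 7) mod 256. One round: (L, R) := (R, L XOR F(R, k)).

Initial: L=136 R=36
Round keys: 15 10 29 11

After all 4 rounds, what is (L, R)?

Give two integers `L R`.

Round 1 (k=15): L=36 R=171
Round 2 (k=10): L=171 R=145
Round 3 (k=29): L=145 R=223
Round 4 (k=11): L=223 R=13

Answer: 223 13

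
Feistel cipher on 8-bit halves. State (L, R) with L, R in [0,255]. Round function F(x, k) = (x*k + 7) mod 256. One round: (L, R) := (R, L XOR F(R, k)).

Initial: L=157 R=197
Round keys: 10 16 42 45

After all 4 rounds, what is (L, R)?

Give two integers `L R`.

Answer: 127 216

Derivation:
Round 1 (k=10): L=197 R=36
Round 2 (k=16): L=36 R=130
Round 3 (k=42): L=130 R=127
Round 4 (k=45): L=127 R=216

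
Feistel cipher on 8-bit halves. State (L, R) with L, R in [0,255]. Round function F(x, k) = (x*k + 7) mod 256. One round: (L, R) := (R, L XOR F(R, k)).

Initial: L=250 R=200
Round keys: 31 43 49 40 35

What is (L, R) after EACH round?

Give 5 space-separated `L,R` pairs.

Answer: 200,197 197,214 214,56 56,17 17,98

Derivation:
Round 1 (k=31): L=200 R=197
Round 2 (k=43): L=197 R=214
Round 3 (k=49): L=214 R=56
Round 4 (k=40): L=56 R=17
Round 5 (k=35): L=17 R=98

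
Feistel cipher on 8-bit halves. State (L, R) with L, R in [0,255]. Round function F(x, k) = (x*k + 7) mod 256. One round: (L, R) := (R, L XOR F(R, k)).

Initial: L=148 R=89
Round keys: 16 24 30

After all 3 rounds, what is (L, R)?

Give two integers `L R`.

Answer: 22 152

Derivation:
Round 1 (k=16): L=89 R=3
Round 2 (k=24): L=3 R=22
Round 3 (k=30): L=22 R=152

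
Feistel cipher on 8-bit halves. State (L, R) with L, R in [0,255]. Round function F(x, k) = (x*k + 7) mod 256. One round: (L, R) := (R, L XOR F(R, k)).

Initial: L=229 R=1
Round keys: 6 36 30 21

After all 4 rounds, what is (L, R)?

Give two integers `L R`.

Answer: 147 176

Derivation:
Round 1 (k=6): L=1 R=232
Round 2 (k=36): L=232 R=166
Round 3 (k=30): L=166 R=147
Round 4 (k=21): L=147 R=176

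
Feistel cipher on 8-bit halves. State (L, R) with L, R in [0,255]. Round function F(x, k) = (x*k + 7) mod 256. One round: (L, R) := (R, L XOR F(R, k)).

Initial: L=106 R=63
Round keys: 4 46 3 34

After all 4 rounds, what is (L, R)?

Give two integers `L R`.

Round 1 (k=4): L=63 R=105
Round 2 (k=46): L=105 R=218
Round 3 (k=3): L=218 R=252
Round 4 (k=34): L=252 R=165

Answer: 252 165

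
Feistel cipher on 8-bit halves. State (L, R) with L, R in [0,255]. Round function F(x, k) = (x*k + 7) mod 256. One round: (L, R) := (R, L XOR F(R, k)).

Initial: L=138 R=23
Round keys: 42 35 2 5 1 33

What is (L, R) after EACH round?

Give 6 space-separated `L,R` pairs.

Answer: 23,71 71,171 171,26 26,34 34,51 51,184

Derivation:
Round 1 (k=42): L=23 R=71
Round 2 (k=35): L=71 R=171
Round 3 (k=2): L=171 R=26
Round 4 (k=5): L=26 R=34
Round 5 (k=1): L=34 R=51
Round 6 (k=33): L=51 R=184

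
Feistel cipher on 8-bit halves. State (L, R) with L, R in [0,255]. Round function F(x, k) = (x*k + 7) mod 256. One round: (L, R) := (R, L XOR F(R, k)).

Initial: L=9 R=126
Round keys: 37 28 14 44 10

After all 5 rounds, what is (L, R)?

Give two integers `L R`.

Answer: 186 122

Derivation:
Round 1 (k=37): L=126 R=52
Round 2 (k=28): L=52 R=201
Round 3 (k=14): L=201 R=49
Round 4 (k=44): L=49 R=186
Round 5 (k=10): L=186 R=122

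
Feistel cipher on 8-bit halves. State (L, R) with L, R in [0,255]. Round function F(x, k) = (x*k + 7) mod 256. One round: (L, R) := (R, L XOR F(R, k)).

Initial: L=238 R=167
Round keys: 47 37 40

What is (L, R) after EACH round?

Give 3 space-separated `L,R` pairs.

Round 1 (k=47): L=167 R=94
Round 2 (k=37): L=94 R=58
Round 3 (k=40): L=58 R=73

Answer: 167,94 94,58 58,73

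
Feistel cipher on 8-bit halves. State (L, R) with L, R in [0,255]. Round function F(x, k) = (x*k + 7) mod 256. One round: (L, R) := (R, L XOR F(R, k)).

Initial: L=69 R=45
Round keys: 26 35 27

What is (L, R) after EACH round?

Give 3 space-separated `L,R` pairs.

Round 1 (k=26): L=45 R=220
Round 2 (k=35): L=220 R=54
Round 3 (k=27): L=54 R=101

Answer: 45,220 220,54 54,101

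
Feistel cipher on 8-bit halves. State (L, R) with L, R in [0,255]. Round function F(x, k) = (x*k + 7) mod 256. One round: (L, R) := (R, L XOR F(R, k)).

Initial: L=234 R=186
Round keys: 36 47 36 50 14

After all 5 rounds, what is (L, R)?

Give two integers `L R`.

Answer: 163 19

Derivation:
Round 1 (k=36): L=186 R=197
Round 2 (k=47): L=197 R=136
Round 3 (k=36): L=136 R=226
Round 4 (k=50): L=226 R=163
Round 5 (k=14): L=163 R=19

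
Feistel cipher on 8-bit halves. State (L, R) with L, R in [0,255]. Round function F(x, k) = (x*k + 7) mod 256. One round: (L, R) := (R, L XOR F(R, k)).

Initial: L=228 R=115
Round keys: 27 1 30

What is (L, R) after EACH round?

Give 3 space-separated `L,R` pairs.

Round 1 (k=27): L=115 R=204
Round 2 (k=1): L=204 R=160
Round 3 (k=30): L=160 R=11

Answer: 115,204 204,160 160,11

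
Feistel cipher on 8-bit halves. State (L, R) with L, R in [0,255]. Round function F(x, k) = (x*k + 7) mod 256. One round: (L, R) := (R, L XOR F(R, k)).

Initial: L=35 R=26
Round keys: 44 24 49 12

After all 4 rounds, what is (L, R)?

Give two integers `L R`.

Answer: 104 90

Derivation:
Round 1 (k=44): L=26 R=92
Round 2 (k=24): L=92 R=189
Round 3 (k=49): L=189 R=104
Round 4 (k=12): L=104 R=90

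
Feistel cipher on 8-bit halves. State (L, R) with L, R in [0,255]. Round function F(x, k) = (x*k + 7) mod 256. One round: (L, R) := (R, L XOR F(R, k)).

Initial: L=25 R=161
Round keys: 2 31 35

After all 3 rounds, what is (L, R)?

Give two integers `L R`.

Answer: 22 89

Derivation:
Round 1 (k=2): L=161 R=80
Round 2 (k=31): L=80 R=22
Round 3 (k=35): L=22 R=89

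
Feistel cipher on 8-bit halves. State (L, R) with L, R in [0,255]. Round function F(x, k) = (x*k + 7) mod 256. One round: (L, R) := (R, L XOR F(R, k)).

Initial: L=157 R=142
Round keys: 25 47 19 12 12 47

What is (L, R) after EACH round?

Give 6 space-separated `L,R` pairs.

Answer: 142,120 120,129 129,226 226,30 30,141 141,244

Derivation:
Round 1 (k=25): L=142 R=120
Round 2 (k=47): L=120 R=129
Round 3 (k=19): L=129 R=226
Round 4 (k=12): L=226 R=30
Round 5 (k=12): L=30 R=141
Round 6 (k=47): L=141 R=244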